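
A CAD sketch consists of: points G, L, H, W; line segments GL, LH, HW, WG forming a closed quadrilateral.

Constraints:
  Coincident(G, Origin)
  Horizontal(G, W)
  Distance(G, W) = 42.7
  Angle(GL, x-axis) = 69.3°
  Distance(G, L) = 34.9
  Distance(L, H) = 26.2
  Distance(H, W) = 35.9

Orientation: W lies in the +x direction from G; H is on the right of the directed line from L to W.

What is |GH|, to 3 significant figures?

10.2

G is at the origin; G and W share the same y with |GW| = 42.7 and W in +x, so W = (42.7, 0). GL runs at 69.3° with |GL| = 34.9, so L = (12.3, 32.6). H is determined by |LH| = 26.2 and |HW| = 35.9 together: it lies at the intersection of circle(L, 26.2) and circle(W, 35.9). With |LW| = 44.6, the foot of the radical line on LW is 15.5 from L and the perpendicular offset is √(26.2² − 15.5²) = 21.1. Taking the right-of-LW solution: H = (7.47, 6.90).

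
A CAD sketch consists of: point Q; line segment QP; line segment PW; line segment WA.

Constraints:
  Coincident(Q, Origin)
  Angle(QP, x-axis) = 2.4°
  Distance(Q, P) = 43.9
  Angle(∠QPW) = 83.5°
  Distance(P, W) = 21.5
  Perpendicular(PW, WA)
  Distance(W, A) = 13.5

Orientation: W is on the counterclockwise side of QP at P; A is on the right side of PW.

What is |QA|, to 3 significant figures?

59.5

∠QPW = 83.5°, so PW runs at 2.4° + (180° − 83.5°) = 98.9° from the x-axis; with |PW| = 21.5, W = P + 21.5·(cos 98.9°, sin 98.9°) = (40.5, 23.1). The perpendicularity gives WA at right angles to PW; with |WA| = 13.5 on the right of PW, A = W + 13.5·(0.988, 0.155) = (53.9, 25.2). Then |QA| = |A − Q| = 59.5.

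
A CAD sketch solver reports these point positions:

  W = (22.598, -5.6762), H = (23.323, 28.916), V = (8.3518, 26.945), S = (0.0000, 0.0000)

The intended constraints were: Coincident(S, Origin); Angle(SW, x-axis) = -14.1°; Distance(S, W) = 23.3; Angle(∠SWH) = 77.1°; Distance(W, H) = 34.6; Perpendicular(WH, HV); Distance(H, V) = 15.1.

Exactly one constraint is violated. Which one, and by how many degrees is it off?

Perpendicular(WH, HV) — off by 8.70°.

S = (0.00, 0.00) ✓; SW at -14.10° ✓; |SW| = 23.30 ✓; ∠SWH = 77.10° ✓; |WH| = 34.60 ✓; ∠(WH, HV) = 98.70° ✗; |HV| = 15.10 ✓.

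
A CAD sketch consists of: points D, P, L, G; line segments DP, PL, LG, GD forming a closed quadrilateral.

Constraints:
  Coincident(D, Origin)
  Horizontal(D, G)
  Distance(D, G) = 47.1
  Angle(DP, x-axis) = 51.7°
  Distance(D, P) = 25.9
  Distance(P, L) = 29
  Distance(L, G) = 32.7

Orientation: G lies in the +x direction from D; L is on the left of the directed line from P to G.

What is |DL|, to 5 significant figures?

53.369

Checks: |PL| = 29.00 ✓; |LG| = 32.70 ✓.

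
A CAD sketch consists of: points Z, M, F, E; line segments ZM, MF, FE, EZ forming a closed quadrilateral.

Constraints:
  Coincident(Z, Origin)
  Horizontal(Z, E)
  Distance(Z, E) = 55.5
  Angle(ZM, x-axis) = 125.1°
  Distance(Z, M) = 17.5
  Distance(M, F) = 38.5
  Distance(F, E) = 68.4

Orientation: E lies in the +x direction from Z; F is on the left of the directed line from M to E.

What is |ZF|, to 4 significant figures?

49.19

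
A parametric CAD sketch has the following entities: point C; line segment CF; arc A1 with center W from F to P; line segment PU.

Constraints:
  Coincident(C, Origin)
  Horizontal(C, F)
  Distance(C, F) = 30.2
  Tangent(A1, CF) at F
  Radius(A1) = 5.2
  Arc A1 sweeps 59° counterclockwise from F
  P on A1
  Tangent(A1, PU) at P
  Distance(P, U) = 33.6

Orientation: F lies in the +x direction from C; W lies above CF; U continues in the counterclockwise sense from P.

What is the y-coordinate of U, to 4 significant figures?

31.32

On A1, F sits at bearing -90° from W; a 59° counterclockwise sweep puts P at bearing -31°, so P = W + 5.2·(cos -31°, sin -31°) = (34.66, 2.522). Tangency of A1 to PU means the radius WP is perpendicular to PU, so PU runs along (−sin -31°, cos -31°); with |PU| = 33.6, U = (51.96, 31.32). So U.y = 31.32.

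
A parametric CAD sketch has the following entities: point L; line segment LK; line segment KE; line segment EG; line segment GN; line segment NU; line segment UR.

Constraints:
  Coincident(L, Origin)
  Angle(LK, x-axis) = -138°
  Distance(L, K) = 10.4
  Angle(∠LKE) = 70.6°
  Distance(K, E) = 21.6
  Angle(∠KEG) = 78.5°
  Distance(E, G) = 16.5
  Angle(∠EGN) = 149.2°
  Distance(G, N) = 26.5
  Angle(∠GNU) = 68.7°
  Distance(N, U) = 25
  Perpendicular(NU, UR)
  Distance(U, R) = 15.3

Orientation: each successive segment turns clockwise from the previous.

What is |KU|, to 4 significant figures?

17.09

L is at the origin; LK runs at -138.0° with length 10.4, so K = (-7.729, -6.959). ∠LKE = 70.6° gives KE at 112.6° from the x-axis; with |KE| = 21.6, E = (-16.03, 12.98). ∠KEG = 78.5° gives EG at 11.10° from the x-axis; with |EG| = 16.5, G = (0.1618, 16.16). ∠EGN = 149.2° gives GN at -19.70° from the x-axis; with |GN| = 26.5, N = (25.11, 7.226). ∠GNU = 68.7° gives NU at -131.0° from the x-axis; with |NU| = 25.0, U = (8.709, -11.64). Then |KU| = |U − K| = 17.09.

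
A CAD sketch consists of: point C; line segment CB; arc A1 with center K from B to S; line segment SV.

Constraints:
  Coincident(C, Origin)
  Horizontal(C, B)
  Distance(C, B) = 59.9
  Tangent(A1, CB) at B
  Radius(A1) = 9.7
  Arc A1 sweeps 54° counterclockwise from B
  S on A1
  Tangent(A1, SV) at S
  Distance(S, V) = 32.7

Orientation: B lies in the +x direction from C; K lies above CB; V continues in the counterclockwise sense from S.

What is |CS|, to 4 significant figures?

67.87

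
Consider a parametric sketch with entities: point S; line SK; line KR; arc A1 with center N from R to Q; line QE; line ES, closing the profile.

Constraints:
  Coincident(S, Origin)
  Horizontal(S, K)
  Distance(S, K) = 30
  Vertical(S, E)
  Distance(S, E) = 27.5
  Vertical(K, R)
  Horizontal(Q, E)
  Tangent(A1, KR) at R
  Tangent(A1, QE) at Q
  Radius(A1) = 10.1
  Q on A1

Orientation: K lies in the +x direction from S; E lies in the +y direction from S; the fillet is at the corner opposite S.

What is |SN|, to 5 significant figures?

26.434

SE is vertical with |SE| = 27.5 and E on the +y side, so E = (0.0000, 27.500). The virtual corner opposite S is at (30.000, 27.500). Since A1 is tangent to KR there, NR ⟂ KR and tangency of A1 to QE means the radius NQ is perpendicular to QE, with radius 10.1, so the center N sits 10.1 in from both sides at N = (19.900, 17.400). Then |SN| = |N − S| = 26.434.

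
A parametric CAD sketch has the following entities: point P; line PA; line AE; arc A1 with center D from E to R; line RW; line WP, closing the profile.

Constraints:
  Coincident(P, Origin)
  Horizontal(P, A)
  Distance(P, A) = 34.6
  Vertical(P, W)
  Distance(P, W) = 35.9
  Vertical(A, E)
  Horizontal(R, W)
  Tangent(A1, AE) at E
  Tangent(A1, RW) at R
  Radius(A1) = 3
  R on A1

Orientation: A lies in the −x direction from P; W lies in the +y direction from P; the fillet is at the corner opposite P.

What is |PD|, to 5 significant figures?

45.618

P is at the origin; PA is horizontal with |PA| = 34.6 and A on the −x side, so A = (-34.600, 0.0000). PW is vertical with |PW| = 35.9 and W on the +y side, so W = (0.0000, 35.900). The virtual corner opposite P is at (-34.600, 35.900). The tangent condition forces DE to be normal to AE and A1 meets RW tangentially, so DR is at right angles to RW, with radius 3.0, so the center D sits 3.0 in from both sides at D = (-31.600, 32.900). Then |PD| = |D − P| = 45.618.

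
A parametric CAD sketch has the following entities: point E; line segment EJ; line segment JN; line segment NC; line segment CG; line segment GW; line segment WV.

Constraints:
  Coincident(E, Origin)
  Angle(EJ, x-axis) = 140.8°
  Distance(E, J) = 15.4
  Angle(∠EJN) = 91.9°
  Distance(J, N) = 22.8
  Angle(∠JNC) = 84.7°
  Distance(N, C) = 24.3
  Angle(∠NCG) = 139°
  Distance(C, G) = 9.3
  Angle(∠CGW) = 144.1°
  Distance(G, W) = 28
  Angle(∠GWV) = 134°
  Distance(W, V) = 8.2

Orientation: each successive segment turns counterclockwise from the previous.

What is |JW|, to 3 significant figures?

37.1

E is at the origin; EJ runs at 140.8° with length 15.4, so J = (-11.9, 9.73). ∠EJN = 91.9° gives JN at -131° from the x-axis; with |JN| = 22.8, N = (-26.9, -7.45). ∠JNC = 84.7° gives NC at -35.8° from the x-axis; with |NC| = 24.3, C = (-7.21, -21.7). ∠NCG = 139.0° gives CG at 5.20° from the x-axis; with |CG| = 9.3, G = (2.05, -20.8). ∠CGW = 144.1° gives GW at 41.1° from the x-axis; with |GW| = 28.0, W = (23.1, -2.41). Then |JW| = |W − J| = 37.1.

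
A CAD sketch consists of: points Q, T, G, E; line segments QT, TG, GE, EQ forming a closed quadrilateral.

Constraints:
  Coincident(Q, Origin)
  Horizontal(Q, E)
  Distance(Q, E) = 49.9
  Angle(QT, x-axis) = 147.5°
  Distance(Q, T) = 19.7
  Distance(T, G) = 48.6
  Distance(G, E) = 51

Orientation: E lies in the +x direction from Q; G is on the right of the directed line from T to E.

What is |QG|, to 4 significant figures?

31.97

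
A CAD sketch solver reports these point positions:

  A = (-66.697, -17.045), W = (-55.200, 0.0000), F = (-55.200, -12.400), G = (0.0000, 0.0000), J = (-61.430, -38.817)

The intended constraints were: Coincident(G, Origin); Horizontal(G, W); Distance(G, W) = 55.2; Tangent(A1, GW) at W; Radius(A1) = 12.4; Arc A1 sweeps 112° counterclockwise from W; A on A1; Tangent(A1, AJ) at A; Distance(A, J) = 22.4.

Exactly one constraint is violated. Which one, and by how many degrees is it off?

Tangent(A1, AJ) at A — off by 8.40°.

G = (0.00, 0.00) ✓; G.y = 0.00, W.y = 0.00 ✓; |GW| = 55.20 ✓; ∠(FW, WG) = 90.00° ✓; |FW| = 12.40 ✓; bearing(F→A) − bearing(F→W) = 112.0° ✓; |FA| = 12.40 ✓; ∠(FA, AJ) = 98.40° ✗; |AJ| = 22.40 ✓.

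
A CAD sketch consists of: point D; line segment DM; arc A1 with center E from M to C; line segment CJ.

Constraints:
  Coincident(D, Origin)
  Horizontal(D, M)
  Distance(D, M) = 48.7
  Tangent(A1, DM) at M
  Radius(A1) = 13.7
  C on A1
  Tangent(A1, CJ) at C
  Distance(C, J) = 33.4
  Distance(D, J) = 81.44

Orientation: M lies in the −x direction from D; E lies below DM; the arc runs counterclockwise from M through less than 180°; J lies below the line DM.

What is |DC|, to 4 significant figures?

63.10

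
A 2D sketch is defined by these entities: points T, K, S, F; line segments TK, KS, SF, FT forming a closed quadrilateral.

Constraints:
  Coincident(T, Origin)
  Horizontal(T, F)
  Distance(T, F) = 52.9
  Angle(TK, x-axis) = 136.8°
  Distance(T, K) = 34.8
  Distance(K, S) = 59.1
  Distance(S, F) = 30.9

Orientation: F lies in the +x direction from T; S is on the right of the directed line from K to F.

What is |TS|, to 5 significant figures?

25.308

Checks: |KS| = 59.10 ✓; |SF| = 30.90 ✓.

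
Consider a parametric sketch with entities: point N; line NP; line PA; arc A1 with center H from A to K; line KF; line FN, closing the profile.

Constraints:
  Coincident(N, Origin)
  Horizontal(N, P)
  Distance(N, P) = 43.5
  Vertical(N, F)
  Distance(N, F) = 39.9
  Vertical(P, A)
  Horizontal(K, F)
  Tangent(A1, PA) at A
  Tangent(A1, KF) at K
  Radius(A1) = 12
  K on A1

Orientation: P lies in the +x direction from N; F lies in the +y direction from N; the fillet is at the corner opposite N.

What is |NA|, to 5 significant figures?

51.678

N is at the origin; NP is horizontal with |NP| = 43.5 and P on the +x side, so P = (43.500, 0.0000). N and F share the same x with |NF| = 39.9 and F on the +y side, so F = (0.0000, 39.900). The virtual corner opposite N is at (43.500, 39.900). Tangency of A1 to PA means the radius HA is perpendicular to PA and A1 meets KF tangentially, so HK is at right angles to KF, with radius 12.0, so the center H sits 12.0 in from both sides at H = (31.500, 27.900). That places the tangent points at A = (43.500, 27.900) on PA and K = (31.500, 39.900) on KF. Then |NA| = |A − N| = 51.678.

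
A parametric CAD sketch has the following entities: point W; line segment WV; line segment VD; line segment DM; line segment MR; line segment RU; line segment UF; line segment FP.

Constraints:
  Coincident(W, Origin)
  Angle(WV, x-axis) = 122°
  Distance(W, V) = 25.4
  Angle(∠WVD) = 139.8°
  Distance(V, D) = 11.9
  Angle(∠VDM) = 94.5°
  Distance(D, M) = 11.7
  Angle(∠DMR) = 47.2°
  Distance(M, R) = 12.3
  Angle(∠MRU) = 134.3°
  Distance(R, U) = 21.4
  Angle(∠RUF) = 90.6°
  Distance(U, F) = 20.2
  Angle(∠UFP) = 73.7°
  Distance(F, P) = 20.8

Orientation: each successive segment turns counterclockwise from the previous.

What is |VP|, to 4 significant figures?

17.52

W is at the origin; WV runs at 122.0° with length 25.4, so V = (-13.46, 21.54). ∠WVD = 139.8° gives VD at 162.2° from the x-axis; with |VD| = 11.9, D = (-24.79, 25.18). ∠VDM = 94.5° gives DM at -112.3° from the x-axis; with |DM| = 11.7, M = (-29.23, 14.35). ∠DMR = 47.2° gives MR at 20.50° from the x-axis; with |MR| = 12.3, R = (-17.71, 18.66). ∠MRU = 134.3° gives RU at 66.20° from the x-axis; with |RU| = 21.4, U = (-9.073, 38.24). ∠RUF = 90.6° gives UF at 155.6° from the x-axis; with |UF| = 20.2, F = (-27.47, 46.59). ∠UFP = 73.7° gives FP at -98.10° from the x-axis; with |FP| = 20.8, P = (-30.40, 25.99). Then |VP| = |P − V| = 17.52.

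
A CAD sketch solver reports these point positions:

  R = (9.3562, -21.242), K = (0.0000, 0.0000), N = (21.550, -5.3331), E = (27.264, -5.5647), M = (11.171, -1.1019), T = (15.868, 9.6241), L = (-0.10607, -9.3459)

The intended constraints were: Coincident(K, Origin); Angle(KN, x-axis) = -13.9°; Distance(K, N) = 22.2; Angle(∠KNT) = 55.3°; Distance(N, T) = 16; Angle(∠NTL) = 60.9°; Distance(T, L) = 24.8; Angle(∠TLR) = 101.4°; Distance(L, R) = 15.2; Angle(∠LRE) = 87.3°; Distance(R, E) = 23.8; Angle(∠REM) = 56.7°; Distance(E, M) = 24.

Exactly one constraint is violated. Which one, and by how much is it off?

Distance(E, M) = 24 — off by 7.30.

K = (0.00, 0.00) ✓; KN at -13.90° ✓; |KN| = 22.20 ✓; ∠KNT = 55.30° ✓; |NT| = 16.00 ✓; ∠NTL = 60.90° ✓; |TL| = 24.80 ✓; ∠TLR = 101.4° ✓; |LR| = 15.20 ✓; ∠LRE = 87.30° ✓; |RE| = 23.80 ✓; ∠REM = 56.70° ✓; |EM| = 16.70 ✗.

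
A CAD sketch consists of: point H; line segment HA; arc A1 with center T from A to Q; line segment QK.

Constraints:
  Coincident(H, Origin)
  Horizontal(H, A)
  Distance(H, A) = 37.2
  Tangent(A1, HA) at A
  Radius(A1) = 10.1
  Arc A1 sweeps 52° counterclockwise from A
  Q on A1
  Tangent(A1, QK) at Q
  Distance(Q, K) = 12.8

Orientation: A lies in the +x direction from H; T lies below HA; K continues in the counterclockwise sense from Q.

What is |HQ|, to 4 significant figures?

29.50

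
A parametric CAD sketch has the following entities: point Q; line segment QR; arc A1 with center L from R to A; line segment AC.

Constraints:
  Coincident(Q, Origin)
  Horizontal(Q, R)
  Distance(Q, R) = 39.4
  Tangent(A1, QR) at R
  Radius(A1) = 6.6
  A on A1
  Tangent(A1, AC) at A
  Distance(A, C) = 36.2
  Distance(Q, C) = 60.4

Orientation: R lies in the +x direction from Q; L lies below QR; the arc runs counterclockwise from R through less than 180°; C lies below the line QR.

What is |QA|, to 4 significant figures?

34.03

Checks: Q = (0.00, 0.00) ✓; ∠(LR, RQ) = 90.00° ✓; |LR| = 6.600 ✓; |LA| = 6.600 ✓; ∠(LA, AC) = 90.00° ✓; |AC| = 36.20 ✓; |QC| = 60.40 ✓.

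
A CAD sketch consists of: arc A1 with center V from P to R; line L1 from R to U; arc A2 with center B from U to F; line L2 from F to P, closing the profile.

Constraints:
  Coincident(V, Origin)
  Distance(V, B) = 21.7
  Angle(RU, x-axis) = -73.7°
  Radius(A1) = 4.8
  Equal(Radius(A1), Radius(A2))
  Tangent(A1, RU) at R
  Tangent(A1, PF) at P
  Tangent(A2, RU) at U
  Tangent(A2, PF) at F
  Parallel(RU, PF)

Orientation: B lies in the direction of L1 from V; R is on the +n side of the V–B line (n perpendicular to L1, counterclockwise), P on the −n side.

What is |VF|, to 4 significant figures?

22.22

The slot axis is L1's direction at -73.7°, so u = (cos -73.7°, sin -73.7°) = (0.2807, -0.9598) and n = (−sin -73.7°, cos -73.7°) = (0.9598, 0.2807). V is at the origin and B lies 21.7 along u from V, so B = 21.7·u = (6.090, -20.83). Tangency of A1 to both parallel lines with radius 4.8 puts R and P at V ± 4.8·n: R = (4.607, 1.347), P = (-4.607, -1.347). Equal radii place U and F the same way about B: U = B + 4.8·n = (10.70, -19.48), F = B − 4.8·n = (1.483, -22.17). Then |VF| = |F − V| = 22.22.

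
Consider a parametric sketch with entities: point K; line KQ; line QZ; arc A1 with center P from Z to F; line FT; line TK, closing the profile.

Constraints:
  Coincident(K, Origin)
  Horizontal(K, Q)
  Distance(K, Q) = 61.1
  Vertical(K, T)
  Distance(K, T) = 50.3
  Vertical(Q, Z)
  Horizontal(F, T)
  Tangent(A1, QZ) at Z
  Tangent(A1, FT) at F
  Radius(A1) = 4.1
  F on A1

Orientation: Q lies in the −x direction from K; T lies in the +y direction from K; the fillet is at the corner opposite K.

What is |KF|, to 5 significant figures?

76.020

The virtual corner opposite K is at (-61.100, 50.300). A1 meets QZ tangentially, so PZ is at right angles to QZ and the tangent condition forces PF to be normal to FT, with radius 4.1, so the center P sits 4.1 in from both sides at P = (-57.000, 46.200). That places the tangent points at Z = (-61.100, 46.200) on QZ and F = (-57.000, 50.300) on FT. Then |KF| = |F − K| = 76.020.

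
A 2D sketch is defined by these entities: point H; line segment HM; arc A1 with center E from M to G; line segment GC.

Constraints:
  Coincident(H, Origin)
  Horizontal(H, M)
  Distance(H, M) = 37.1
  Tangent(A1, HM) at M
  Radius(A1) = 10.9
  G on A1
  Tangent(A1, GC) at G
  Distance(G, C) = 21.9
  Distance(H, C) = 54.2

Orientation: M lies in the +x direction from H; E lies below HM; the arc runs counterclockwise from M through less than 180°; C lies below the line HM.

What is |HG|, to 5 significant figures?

33.260

Checks: H = (0.00, 0.00) ✓; |EG| = 10.90 ✓; ∠(EG, GC) = 90.00° ✓; |GC| = 21.90 ✓; |HC| = 54.20 ✓.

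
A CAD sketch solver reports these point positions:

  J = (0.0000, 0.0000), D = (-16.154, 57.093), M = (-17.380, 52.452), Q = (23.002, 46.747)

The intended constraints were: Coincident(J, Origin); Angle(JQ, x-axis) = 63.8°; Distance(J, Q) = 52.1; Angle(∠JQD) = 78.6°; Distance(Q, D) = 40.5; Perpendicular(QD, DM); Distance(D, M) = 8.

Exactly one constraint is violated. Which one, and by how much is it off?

Distance(D, M) = 8 — off by 3.20.

J = (0.00, 0.00) ✓; JQ at 63.80° ✓; |JQ| = 52.10 ✓; ∠JQD = 78.60° ✓; |QD| = 40.50 ✓; ∠(QD, DM) = 90.00° ✓; |DM| = 4.800 ✗.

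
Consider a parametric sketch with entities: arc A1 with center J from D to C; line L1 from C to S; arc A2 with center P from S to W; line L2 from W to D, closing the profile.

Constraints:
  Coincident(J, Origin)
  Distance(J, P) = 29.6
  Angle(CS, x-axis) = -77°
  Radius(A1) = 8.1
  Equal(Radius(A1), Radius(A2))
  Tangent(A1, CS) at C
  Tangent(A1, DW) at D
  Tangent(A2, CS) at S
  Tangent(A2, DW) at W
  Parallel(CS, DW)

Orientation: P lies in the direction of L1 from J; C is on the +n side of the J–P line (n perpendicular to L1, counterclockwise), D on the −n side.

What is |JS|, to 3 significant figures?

30.7

The slot axis is L1's direction at -77.0°, so u = (cos -77.0°, sin -77.0°) = (0.225, -0.974) and n = (−sin -77.0°, cos -77.0°) = (0.974, 0.225). J is at the origin and P lies 29.6 along u from J, so P = 29.6·u = (6.66, -28.8). Tangency of A1 to both parallel lines with radius 8.1 puts C and D at J ± 8.1·n: C = (7.89, 1.82), D = (-7.89, -1.82). Equal radii place S and W the same way about P: S = P + 8.1·n = (14.6, -27.0), W = P − 8.1·n = (-1.23, -30.7). Then |JS| = |S − J| = 30.7.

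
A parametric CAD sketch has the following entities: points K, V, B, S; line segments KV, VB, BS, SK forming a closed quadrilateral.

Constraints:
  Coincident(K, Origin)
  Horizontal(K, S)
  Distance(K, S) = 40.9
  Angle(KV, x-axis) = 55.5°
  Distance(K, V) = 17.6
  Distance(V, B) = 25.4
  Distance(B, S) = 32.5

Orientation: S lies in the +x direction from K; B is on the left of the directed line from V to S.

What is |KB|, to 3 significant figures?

42.6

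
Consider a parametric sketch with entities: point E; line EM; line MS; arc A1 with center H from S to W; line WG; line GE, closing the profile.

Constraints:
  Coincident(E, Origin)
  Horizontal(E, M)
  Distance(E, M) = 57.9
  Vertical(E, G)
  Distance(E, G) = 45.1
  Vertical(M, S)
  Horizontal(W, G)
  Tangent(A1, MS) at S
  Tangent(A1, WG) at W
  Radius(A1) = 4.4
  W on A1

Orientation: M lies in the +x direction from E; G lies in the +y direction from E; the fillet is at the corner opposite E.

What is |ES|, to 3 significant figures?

70.8

E is at the origin; EM is horizontal with |EM| = 57.9 and M on the +x side, so M = (57.9, 0.00). EG is vertical with |EG| = 45.1 and G on the +y side, so G = (0.00, 45.1). The virtual corner opposite E is at (57.9, 45.1). Tangency of A1 to MS means the radius HS is perpendicular to MS and since A1 is tangent to WG there, HW ⟂ WG, with radius 4.4, so the center H sits 4.4 in from both sides at H = (53.5, 40.7). That places the tangent points at S = (57.9, 40.7) on MS and W = (53.5, 45.1) on WG. Then |ES| = |S − E| = 70.8.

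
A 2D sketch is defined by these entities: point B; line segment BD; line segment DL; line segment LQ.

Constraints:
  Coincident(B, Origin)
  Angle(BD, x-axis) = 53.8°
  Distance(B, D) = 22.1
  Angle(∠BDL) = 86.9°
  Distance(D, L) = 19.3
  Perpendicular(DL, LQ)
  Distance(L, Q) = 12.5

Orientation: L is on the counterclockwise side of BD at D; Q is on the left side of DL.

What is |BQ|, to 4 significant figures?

20.48

∠BDL = 86.9°, so DL runs at 53.8° + (180° − 86.9°) = 146.9° from the x-axis; with |DL| = 19.3, L = D + 19.3·(cos 146.9°, sin 146.9°) = (-3.116, 28.37). The perpendicularity gives LQ at right angles to DL; with |LQ| = 12.5 on the left of DL, Q = L + 12.5·(-0.5461, -0.8377) = (-9.942, 17.90). Then |BQ| = |Q − B| = 20.48.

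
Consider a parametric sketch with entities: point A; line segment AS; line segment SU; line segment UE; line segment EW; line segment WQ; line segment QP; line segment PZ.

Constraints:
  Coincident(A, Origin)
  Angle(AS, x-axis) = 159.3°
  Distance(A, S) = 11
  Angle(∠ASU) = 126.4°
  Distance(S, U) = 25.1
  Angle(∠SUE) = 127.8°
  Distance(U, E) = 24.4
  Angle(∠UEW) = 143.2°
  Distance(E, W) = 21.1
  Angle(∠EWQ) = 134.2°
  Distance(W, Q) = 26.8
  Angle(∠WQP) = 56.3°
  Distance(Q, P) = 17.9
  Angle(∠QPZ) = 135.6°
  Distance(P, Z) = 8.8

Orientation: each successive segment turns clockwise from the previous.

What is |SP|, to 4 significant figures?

45.55

A is at the origin; AS runs at 159.3° with length 11.0, so S = (-10.29, 3.888). ∠ASU = 126.4° gives SU at 105.7° from the x-axis; with |SU| = 25.1, U = (-17.08, 28.05). ∠SUE = 127.8° gives UE at 53.50° from the x-axis; with |UE| = 24.4, E = (-2.568, 47.67). ∠UEW = 143.2° gives EW at 16.70° from the x-axis; with |EW| = 21.1, W = (17.64, 53.73). ∠EWQ = 134.2° gives WQ at -29.10° from the x-axis; with |WQ| = 26.8, Q = (41.06, 40.70). ∠WQP = 56.3° gives QP at -152.8° from the x-axis; with |QP| = 17.9, P = (25.14, 32.51). Then |SP| = |P − S| = 45.55.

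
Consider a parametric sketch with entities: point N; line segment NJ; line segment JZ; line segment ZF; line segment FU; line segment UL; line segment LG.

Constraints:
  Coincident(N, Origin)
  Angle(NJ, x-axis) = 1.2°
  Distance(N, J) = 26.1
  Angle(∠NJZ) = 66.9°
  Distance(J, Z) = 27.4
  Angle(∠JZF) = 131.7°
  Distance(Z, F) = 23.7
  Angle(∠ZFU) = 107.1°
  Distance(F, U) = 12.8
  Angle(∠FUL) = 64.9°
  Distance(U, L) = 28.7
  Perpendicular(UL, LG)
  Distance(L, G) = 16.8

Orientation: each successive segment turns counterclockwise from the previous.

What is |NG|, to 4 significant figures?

37.53

∠FUL = 64.9° gives UL at -9.400° from the x-axis; with |UL| = 28.7, L = (13.27, 17.37). The perpendicularity gives LG at right angles to UL, so LG runs at 80.60°; with |LG| = 16.8, G = (16.01, 33.94). Then |NG| = |G − N| = 37.53.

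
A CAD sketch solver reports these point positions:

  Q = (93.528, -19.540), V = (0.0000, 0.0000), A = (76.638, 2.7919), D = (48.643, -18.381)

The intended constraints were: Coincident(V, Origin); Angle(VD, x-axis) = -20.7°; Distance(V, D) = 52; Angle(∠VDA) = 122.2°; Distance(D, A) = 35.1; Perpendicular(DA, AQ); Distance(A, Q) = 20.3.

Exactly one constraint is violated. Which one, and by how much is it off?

Distance(A, Q) = 20.3 — off by 7.70.

V = (0.00, 0.00) ✓; VD at -20.70° ✓; |VD| = 52.00 ✓; ∠VDA = 122.2° ✓; |DA| = 35.10 ✓; ∠(DA, AQ) = 90.00° ✓; |AQ| = 28.00 ✗.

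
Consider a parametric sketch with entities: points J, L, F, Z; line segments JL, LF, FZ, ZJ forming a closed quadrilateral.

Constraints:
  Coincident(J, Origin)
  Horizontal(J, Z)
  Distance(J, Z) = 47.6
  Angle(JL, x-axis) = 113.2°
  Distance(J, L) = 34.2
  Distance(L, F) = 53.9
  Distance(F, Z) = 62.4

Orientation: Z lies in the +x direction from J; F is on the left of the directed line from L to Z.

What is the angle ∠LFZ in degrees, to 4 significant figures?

71.98°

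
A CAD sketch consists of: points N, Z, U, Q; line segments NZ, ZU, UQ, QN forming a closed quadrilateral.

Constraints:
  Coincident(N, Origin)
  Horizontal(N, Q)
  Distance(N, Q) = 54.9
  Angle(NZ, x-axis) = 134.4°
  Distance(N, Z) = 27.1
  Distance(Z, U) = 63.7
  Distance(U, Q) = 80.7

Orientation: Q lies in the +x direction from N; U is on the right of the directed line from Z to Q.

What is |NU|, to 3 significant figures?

45.8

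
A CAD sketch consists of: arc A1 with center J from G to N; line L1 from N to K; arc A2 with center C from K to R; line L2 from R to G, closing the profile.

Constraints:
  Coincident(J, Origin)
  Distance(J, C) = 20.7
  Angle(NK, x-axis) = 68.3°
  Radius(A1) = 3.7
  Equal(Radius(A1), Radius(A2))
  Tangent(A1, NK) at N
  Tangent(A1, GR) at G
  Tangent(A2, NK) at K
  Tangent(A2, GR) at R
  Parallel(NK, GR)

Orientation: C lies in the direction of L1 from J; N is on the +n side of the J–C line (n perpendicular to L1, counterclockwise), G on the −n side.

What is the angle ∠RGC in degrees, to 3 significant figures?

10.1°

The slot axis is L1's direction at 68.3°, so u = (cos 68.3°, sin 68.3°) = (0.370, 0.929) and n = (−sin 68.3°, cos 68.3°) = (-0.929, 0.370). J is at the origin and C lies 20.7 along u from J, so C = 20.7·u = (7.65, 19.2). Tangency of A1 to both parallel lines with radius 3.7 puts N and G at J ± 3.7·n: N = (-3.44, 1.37), G = (3.44, -1.37). Equal radii place K and R the same way about C: K = C + 3.7·n = (4.22, 20.6), R = C − 3.7·n = (11.1, 17.9). Then cos ∠RGC = GR·GC / (|GR||GC|), giving 10.1°.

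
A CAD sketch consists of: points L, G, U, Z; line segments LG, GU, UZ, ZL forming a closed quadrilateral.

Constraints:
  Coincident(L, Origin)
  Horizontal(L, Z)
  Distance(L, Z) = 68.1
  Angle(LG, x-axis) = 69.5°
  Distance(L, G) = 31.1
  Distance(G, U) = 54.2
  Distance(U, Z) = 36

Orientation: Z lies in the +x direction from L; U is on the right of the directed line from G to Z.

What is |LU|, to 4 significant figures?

41.38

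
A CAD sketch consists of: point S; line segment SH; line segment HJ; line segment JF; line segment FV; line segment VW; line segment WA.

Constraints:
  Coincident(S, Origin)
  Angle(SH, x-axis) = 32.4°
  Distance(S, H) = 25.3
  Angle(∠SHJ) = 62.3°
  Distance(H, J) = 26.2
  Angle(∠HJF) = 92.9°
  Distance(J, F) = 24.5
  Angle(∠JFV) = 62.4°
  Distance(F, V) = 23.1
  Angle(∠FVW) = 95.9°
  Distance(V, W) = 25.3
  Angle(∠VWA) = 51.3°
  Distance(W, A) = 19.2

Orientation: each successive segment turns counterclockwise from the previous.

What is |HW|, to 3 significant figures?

17.2

S is at the origin; SH runs at 32.4° with length 25.3, so H = (21.4, 13.6). ∠SHJ = 62.3° gives HJ at 150° from the x-axis; with |HJ| = 26.2, J = (-1.35, 26.6). ∠HJF = 92.9° gives JF at -123° from the x-axis; with |JF| = 24.5, F = (-14.6, 6.02). ∠JFV = 62.4° gives FV at -5.20° from the x-axis; with |FV| = 23.1, V = (8.38, 3.93). ∠FVW = 95.9° gives VW at 78.9° from the x-axis; with |VW| = 25.3, W = (13.3, 28.8). Then |HW| = |W − H| = 17.2.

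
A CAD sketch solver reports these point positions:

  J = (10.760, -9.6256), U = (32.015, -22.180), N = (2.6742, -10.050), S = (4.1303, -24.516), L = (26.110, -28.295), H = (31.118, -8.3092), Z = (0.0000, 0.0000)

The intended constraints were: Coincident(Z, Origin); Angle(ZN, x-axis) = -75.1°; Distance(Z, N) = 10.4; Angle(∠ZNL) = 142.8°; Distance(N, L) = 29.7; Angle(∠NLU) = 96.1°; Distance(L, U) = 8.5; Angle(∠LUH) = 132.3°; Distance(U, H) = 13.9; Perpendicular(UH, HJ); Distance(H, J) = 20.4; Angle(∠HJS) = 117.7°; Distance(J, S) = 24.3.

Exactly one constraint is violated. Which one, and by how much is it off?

Distance(J, S) = 24.3 — off by 8.00.

Z = (0.00, 0.00) ✓; ZN at -75.10° ✓; |ZN| = 10.40 ✓; ∠ZNL = 142.8° ✓; |NL| = 29.70 ✓; ∠NLU = 96.10° ✓; |LU| = 8.501 ✓; ∠LUH = 132.3° ✓; |UH| = 13.90 ✓; ∠(UH, HJ) = 90.00° ✓; |HJ| = 20.40 ✓; ∠HJS = 117.7° ✓; |JS| = 16.30 ✗.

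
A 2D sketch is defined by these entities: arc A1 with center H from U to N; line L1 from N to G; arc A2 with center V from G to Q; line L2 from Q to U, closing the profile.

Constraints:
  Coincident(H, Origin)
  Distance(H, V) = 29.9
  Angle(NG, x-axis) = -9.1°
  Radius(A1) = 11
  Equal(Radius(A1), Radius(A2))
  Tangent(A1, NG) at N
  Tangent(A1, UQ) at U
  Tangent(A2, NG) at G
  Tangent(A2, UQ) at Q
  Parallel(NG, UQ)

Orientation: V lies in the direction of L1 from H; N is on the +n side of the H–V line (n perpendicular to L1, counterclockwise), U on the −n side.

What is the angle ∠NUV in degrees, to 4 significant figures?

69.80°

The slot axis is L1's direction at -9.1°, so u = (cos -9.1°, sin -9.1°) = (0.9874, -0.1582) and n = (−sin -9.1°, cos -9.1°) = (0.1582, 0.9874). H is at the origin and V lies 29.9 along u from H, so V = 29.9·u = (29.52, -4.729). Tangency of A1 to both parallel lines with radius 11.0 puts N and U at H ± 11.0·n: N = (1.740, 10.86), U = (-1.740, -10.86). Then cos ∠NUV = UN·UV / (|UN||UV|), giving 69.80°.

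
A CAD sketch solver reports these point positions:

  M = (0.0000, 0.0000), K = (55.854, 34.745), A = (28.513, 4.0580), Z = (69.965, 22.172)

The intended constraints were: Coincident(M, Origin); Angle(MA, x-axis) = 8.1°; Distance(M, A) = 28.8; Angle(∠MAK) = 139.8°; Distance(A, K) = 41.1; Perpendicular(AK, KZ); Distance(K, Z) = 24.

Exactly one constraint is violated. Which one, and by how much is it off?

Distance(K, Z) = 24 — off by 5.10.

M = (0.00, 0.00) ✓; MA at 8.100° ✓; |MA| = 28.80 ✓; ∠MAK = 139.8° ✓; |AK| = 41.10 ✓; ∠(AK, KZ) = 90.00° ✓; |KZ| = 18.90 ✗.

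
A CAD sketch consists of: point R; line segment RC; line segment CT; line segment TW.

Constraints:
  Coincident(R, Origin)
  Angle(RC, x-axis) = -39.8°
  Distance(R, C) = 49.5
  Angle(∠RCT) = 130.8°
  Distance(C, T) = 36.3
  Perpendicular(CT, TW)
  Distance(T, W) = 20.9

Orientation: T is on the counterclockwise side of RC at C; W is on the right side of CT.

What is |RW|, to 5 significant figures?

90.107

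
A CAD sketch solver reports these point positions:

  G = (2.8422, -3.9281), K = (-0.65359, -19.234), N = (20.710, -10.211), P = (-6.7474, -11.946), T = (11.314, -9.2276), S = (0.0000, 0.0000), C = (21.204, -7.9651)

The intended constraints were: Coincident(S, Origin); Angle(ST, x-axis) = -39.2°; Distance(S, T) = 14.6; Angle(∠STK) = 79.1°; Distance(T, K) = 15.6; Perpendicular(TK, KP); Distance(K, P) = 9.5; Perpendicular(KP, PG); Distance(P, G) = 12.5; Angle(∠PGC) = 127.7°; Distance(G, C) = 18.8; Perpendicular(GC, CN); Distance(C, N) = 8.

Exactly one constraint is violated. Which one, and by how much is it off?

Distance(C, N) = 8 — off by 5.70.

S = (0.00, 0.00) ✓; ST at -39.20° ✓; |ST| = 14.60 ✓; ∠STK = 79.10° ✓; |TK| = 15.60 ✓; ∠(TK, KP) = 90.00° ✓; |KP| = 9.500 ✓; ∠(KP, PG) = 90.00° ✓; |PG| = 12.50 ✓; ∠PGC = 127.7° ✓; |GC| = 18.80 ✓; ∠(GC, CN) = 90.01° ✓; |CN| = 2.300 ✗.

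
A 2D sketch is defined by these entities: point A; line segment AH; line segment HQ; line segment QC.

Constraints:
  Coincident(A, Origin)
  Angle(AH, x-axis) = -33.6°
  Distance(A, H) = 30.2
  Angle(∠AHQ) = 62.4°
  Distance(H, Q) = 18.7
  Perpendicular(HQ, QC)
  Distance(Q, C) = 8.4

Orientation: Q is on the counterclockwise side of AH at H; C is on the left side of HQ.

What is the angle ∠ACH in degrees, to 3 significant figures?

99.8°

∠AHQ = 62.4°, so HQ runs at -33.6° + (180° − 62.4°) = 84.0° from the x-axis; with |HQ| = 18.7, Q = H + 18.7·(cos 84.0°, sin 84.0°) = (27.1, 1.89). The perpendicularity gives QC at right angles to HQ; with |QC| = 8.4 on the left of HQ, C = Q + 8.4·(-0.995, 0.105) = (18.8, 2.76). Then cos ∠ACH = CA·CH / (|CA||CH|), giving 99.8°.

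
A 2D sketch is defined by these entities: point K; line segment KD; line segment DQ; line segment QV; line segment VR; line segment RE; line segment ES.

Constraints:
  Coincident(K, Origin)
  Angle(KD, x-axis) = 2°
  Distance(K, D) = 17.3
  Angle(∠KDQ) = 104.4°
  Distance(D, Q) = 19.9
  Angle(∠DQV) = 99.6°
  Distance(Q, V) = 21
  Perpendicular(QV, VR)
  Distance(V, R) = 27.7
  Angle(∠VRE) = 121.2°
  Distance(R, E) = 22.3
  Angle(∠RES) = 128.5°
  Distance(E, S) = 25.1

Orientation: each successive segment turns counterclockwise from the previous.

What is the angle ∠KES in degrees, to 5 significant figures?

109.68°

K is at the origin; KD runs at 2.0° with length 17.3, so D = (17.289, 0.60376). ∠KDQ = 104.4° gives DQ at 77.600° from the x-axis; with |DQ| = 19.9, Q = (21.563, 20.040). ∠DQV = 99.6° gives QV at 158.00° from the x-axis; with |QV| = 21.0, V = (2.0918, 27.906). QV ⟂ VR, so VR runs at -112.00°; with |VR| = 27.7, R = (-8.2848, 2.2233). ∠VRE = 121.2° gives RE at -53.200° from the x-axis; with |RE| = 22.3, E = (5.0735, -15.633). ∠RES = 128.5° gives ES at -1.7000° from the x-axis; with |ES| = 25.1, S = (30.162, -16.378). Then cos ∠KES = EK·ES / (|EK||ES|), giving 109.68°.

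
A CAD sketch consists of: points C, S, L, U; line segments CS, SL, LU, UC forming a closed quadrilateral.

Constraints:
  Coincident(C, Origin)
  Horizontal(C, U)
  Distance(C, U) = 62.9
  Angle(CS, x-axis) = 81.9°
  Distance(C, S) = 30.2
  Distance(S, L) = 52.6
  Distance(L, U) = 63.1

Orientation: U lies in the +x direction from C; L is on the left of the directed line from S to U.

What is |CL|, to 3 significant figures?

76.8

C is at the origin; CU is horizontal with |CU| = 62.9 and U in +x, so U = (62.9, 0). CS runs at 81.9° with |CS| = 30.2, so S = (4.26, 29.9). L is determined by |SL| = 52.6 and |LU| = 63.1 together: it lies at the intersection of circle(S, 52.6) and circle(U, 63.1). With |SU| = 65.8, the foot of the radical line on SU is 23.7 from S and the perpendicular offset is √(52.6² − 23.7²) = 47.0. Taking the left-of-SU solution: L = (46.7, 61.0).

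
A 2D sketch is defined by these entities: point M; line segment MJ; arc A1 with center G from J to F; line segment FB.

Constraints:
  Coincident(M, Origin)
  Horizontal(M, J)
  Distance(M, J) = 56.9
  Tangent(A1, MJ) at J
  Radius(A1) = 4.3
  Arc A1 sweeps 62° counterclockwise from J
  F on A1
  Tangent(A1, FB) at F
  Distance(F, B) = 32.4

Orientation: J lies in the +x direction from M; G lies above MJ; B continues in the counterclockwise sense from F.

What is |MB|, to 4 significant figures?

81.95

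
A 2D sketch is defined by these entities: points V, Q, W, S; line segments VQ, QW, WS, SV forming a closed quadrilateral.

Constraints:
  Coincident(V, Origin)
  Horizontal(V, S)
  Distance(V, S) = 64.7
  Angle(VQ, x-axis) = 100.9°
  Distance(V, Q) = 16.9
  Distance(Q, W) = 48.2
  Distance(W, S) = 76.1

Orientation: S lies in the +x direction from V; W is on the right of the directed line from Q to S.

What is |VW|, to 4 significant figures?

31.91

V is at the origin; VS is horizontal with |VS| = 64.7 and S in +x, so S = (64.7, 0). VQ runs at 100.9° with |VQ| = 16.9, so Q = (-3.196, 16.60). W is determined by |QW| = 48.2 and |WS| = 76.1 together: it lies at the intersection of circle(Q, 48.2) and circle(S, 76.1). With |QS| = 69.89, the foot of the radical line on QS is 10.14 from Q and the perpendicular offset is √(48.2² − 10.14²) = 47.12. Taking the right-of-QS solution: W = (-4.535, -31.59).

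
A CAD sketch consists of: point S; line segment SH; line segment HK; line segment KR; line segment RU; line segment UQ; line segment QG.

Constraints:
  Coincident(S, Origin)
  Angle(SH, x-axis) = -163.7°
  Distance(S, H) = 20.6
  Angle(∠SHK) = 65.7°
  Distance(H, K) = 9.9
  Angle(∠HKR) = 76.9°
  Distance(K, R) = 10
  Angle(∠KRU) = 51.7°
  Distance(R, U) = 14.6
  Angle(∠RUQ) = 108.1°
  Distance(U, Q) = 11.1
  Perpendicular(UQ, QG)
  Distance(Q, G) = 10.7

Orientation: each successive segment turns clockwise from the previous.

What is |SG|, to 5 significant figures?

24.384

S is at the origin; SH runs at -163.7° with length 20.6, so H = (-19.772, -5.7817). ∠SHK = 65.7° gives HK at 82.000° from the x-axis; with |HK| = 9.9, K = (-18.394, 4.0219). ∠HKR = 76.9° gives KR at -21.100° from the x-axis; with |KR| = 10.0, R = (-9.0646, 0.42195). ∠KRU = 51.7° gives RU at -149.40° from the x-axis; with |RU| = 14.6, U = (-21.631, -7.0101). ∠RUQ = 108.1° gives UQ at 138.70° from the x-axis; with |UQ| = 11.1, Q = (-29.971, 0.31597). UQ ⟂ QG, so QG runs at 48.700°; with |QG| = 10.7, G = (-22.908, 8.3545). Then |SG| = |G − S| = 24.384.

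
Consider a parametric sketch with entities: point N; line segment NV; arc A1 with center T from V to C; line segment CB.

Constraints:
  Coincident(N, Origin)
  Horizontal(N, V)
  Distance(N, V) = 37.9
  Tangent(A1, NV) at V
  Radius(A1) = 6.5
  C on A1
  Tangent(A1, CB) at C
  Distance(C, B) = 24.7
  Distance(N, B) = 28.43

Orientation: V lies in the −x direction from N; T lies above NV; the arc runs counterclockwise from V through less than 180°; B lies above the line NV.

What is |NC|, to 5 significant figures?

32.831

N is at the origin; N and V share the same y with |NV| = 37.9 and V on the −x side, so V = (-37.900, 0.0000). Tangency of A1 to NV means the radius TV is perpendicular to NV, so T = V + (0, 6.5) = (-37.900, 6.5000). Since TC ⟂ CB (tangency), |TB| = √(6.5² + 24.7²) = 25.541 regardless of where C sits on A1. So B lies on both circle(N, 28.43) and circle(T, 25.541); the above-NV intersection is B = (-17.757, 22.203). C is the foot of the tangent from B: C = (-32.731, 2.5594).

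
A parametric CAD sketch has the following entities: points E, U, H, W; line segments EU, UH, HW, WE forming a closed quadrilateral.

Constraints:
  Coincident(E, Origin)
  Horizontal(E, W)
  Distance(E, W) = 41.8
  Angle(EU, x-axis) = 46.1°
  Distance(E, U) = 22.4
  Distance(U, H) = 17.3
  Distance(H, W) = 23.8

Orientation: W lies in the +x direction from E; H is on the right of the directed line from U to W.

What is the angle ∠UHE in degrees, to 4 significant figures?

78.62°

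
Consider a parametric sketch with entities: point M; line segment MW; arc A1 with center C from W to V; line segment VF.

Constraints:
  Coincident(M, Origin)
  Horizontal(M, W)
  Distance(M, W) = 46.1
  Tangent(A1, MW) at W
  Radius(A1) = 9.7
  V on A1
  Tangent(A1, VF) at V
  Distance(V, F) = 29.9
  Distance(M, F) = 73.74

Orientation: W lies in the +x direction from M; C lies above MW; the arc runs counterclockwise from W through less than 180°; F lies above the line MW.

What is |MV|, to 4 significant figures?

55.66

Checks: |CV| = 9.700 ✓; ∠(CV, VF) = 90.00° ✓; |VF| = 29.90 ✓; |MF| = 73.74 ✓.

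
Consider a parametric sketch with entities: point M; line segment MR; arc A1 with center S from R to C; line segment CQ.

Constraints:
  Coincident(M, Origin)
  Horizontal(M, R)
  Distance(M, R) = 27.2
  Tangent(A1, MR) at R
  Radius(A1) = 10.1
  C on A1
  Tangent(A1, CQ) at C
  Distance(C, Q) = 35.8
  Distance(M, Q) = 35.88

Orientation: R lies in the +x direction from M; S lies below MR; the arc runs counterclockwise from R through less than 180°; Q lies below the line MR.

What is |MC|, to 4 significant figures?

19.15

Checks: M = (0.00, 0.00) ✓; |SC| = 10.10 ✓; ∠(SC, CQ) = 90.00° ✓; |CQ| = 35.80 ✓; |MQ| = 35.88 ✓.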